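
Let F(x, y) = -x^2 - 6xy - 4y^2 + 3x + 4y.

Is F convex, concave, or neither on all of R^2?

F is quadratic, so its Hessian is the constant matrix H = [[-2, -6], [-6, -8]].
det(H) = -20, tr(H) = -10.
det(H) < 0, so H is indefinite: neither convex nor concave.

neither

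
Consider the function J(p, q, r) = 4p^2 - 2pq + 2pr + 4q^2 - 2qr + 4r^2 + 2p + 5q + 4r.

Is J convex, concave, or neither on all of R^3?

J is quadratic, so its Hessian is the constant matrix H = [[8, -2, 2], [-2, 8, -2], [2, -2, 8]].
Leading principal minors: 8, 60, 432.
All positive ⇒ H ≻ 0 ⇒ convex.

convex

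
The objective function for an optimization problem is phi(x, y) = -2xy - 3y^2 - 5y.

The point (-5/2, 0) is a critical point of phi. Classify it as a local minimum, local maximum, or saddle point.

The Hessian of phi is constant: H = [[0, -2], [-2, -6]].
det(H) = 0·(-6) − (-2)² = -4.
Since det(H) < 0, H is indefinite and the critical point is a saddle point.

saddle point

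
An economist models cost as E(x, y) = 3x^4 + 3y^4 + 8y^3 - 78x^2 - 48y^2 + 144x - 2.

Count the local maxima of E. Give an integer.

E separates as a function of x plus a function of y, so ∇E=0 decouples.
∂E/∂x = 12(x - 3)(x - 1)(x + 4) = 0 at x ∈ {-4, 1, 3}; ∂E/∂y = 12y(y - 2)(y + 4) = 0 at y ∈ {-4, 0, 2}.
The Hessian is diagonal: diag(E_xx, E_yy). Second derivatives: E_xx(-4)=420, E_xx(1)=-120, E_xx(3)=168; E_yy(-4)=288, E_yy(0)=-96, E_yy(2)=144.
Local maxima occur where both diagonal entries negative: (1, 0). Count: 1.

1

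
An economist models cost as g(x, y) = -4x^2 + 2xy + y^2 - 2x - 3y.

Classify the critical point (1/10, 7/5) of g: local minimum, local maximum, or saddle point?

saddle point

The Hessian of g is constant: H = [[-8, 2], [2, 2]].
det(H) = (-8)·2 − 2² = -20.
Since det(H) < 0, H is indefinite and the critical point is a saddle point.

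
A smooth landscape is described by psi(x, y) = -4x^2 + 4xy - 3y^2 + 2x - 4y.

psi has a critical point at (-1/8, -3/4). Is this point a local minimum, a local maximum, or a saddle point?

local maximum

The Hessian of psi is constant: H = [[-8, 4], [4, -6]].
det(H) = (-8)·(-6) − 4² = 32.
det(H) > 0 and tr(H) = -14 < 0, so H is negative definite and the point is a local maximum.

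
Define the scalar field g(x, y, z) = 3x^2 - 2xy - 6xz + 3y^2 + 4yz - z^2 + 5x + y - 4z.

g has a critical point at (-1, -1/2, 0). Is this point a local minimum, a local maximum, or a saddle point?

saddle point

The Hessian is constant: H = [[6, -2, -6], [-2, 6, 4], [-6, 4, -2]].
Leading principal minors: Δ₁ = 6, Δ₂ = 32, Δ₃ = -280.
The minors fit neither the all-positive nor the alternating-sign pattern, so H is indefinite: a saddle point.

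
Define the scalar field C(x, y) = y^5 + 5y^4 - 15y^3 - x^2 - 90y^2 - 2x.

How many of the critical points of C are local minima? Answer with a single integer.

C separates as a function of x plus a function of y, so ∇C=0 decouples.
∂C/∂x = -2(x + 1) = 0 at x ∈ {-1}; ∂C/∂y = 5y(y - 3)(y + 3)(y + 4) = 0 at y ∈ {-4, -3, 0, 3}.
The Hessian is diagonal: diag(C_xx, C_yy). Second derivatives: C_xx(-1)=-2; C_yy(-4)=-140, C_yy(-3)=90, C_yy(0)=-180, C_yy(3)=630.
Local minima occur where both diagonal entries positive: none. Count: 0.

0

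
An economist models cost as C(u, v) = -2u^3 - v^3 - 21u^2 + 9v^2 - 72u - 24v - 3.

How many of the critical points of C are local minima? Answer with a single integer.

1

C separates as a function of u plus a function of v, so ∇C=0 decouples.
∂C/∂u = -6(u + 3)(u + 4) = 0 at u ∈ {-4, -3}; ∂C/∂v = -3(v - 4)(v - 2) = 0 at v ∈ {2, 4}.
The Hessian is diagonal: diag(C_uu, C_vv). Second derivatives: C_uu(-4)=6, C_uu(-3)=-6; C_vv(2)=6, C_vv(4)=-6.
Local minima occur where both diagonal entries positive: (-4, 2). Count: 1.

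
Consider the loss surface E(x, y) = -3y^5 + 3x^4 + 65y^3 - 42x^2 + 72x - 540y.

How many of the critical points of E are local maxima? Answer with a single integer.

E separates as a function of x plus a function of y, so ∇E=0 decouples.
∂E/∂x = 12(x - 2)(x - 1)(x + 3) = 0 at x ∈ {-3, 1, 2}; ∂E/∂y = -15(y - 3)(y - 2)(y + 2)(y + 3) = 0 at y ∈ {-3, -2, 2, 3}.
The Hessian is diagonal: diag(E_xx, E_yy). Second derivatives: E_xx(-3)=240, E_xx(1)=-48, E_xx(2)=60; E_yy(-3)=450, E_yy(-2)=-300, E_yy(2)=300, E_yy(3)=-450.
Local maxima occur where both diagonal entries negative: (1, -2), (1, 3). Count: 2.

2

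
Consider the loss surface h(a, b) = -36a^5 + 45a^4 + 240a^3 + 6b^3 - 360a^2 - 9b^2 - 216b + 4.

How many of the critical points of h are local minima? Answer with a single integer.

2

h separates as a function of a plus a function of b, so ∇h=0 decouples.
∂h/∂a = -180a(a - 2)(a - 1)(a + 2) = 0 at a ∈ {-2, 0, 1, 2}; ∂h/∂b = 18(b - 4)(b + 3) = 0 at b ∈ {-3, 4}.
The Hessian is diagonal: diag(h_aa, h_bb). Second derivatives: h_aa(-2)=4320, h_aa(0)=-720, h_aa(1)=540, h_aa(2)=-1440; h_bb(-3)=-126, h_bb(4)=126.
Local minima occur where both diagonal entries positive: (-2, 4), (1, 4). Count: 2.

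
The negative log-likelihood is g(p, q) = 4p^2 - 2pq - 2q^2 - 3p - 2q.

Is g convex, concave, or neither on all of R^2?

g is quadratic, so its Hessian is the constant matrix H = [[8, -2], [-2, -4]].
det(H) = -36, tr(H) = 4.
det(H) < 0, so H is indefinite: neither convex nor concave.

neither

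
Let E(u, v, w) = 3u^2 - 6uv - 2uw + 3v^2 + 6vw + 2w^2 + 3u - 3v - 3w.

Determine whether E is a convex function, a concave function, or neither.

neither

E is quadratic, so its Hessian is the constant matrix H = [[6, -6, -2], [-6, 6, 6], [-2, 6, 4]].
Leading principal minors: 6, 0, -96.
Neither pattern holds ⇒ H is indefinite ⇒ neither convex nor concave.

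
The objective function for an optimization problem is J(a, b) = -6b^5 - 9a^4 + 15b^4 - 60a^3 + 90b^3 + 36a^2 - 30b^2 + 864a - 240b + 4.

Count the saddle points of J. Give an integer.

J separates as a function of a plus a function of b, so ∇J=0 decouples.
∂J/∂a = -36(a - 2)(a + 3)(a + 4) = 0 at a ∈ {-4, -3, 2}; ∂J/∂b = -30(b - 4)(b - 1)(b + 1)(b + 2) = 0 at b ∈ {-2, -1, 1, 4}.
The Hessian is diagonal: diag(J_aa, J_bb). Second derivatives: J_aa(-4)=-216, J_aa(-3)=180, J_aa(2)=-1080; J_bb(-2)=540, J_bb(-1)=-300, J_bb(1)=540, J_bb(4)=-2700.
Saddle points occur where the two diagonal entries have opposite signs: (-4, -2), (-4, 1), (-3, -1), (-3, 4), (2, -2), (2, 1). Count: 6.

6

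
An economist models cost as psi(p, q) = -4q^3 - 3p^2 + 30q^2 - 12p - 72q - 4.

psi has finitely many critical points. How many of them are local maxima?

1

psi separates as a function of p plus a function of q, so ∇psi=0 decouples.
∂psi/∂p = -6(p + 2) = 0 at p ∈ {-2}; ∂psi/∂q = -12(q - 3)(q - 2) = 0 at q ∈ {2, 3}.
The Hessian is diagonal: diag(psi_pp, psi_qq). Second derivatives: psi_pp(-2)=-6; psi_qq(2)=12, psi_qq(3)=-12.
Local maxima occur where both diagonal entries negative: (-2, 3). Count: 1.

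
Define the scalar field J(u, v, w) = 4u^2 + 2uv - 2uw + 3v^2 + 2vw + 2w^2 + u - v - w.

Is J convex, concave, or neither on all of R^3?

J is quadratic, so its Hessian is the constant matrix H = [[8, 2, -2], [2, 6, 2], [-2, 2, 4]].
Leading principal minors: 8, 44, 104.
All positive ⇒ H ≻ 0 ⇒ convex.

convex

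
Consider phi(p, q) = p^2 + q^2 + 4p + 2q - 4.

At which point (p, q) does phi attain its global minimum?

phi(p,q) separates as A(p) + B(q) − 4, so its minimum is min A + min B − 4.
A'(p) = 2p + 4 vanishes at p ∈ {-2}; B'(q) = 2q + 2 vanishes at q ∈ {-1}.
Local minima of A (where A''>0): A(-2)=-4. Local minima of B: B(-1)=-1.
So the global minimum of phi is A(-2) + B(-1) − 4 = -4 − 1 − 4 = -9, attained at (-2, -1).

(-2, -1)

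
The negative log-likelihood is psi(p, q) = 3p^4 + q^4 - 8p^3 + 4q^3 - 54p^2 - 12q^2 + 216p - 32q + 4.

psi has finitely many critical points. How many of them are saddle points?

4

psi separates as a function of p plus a function of q, so ∇psi=0 decouples.
∂psi/∂p = 12(p - 3)(p - 2)(p + 3) = 0 at p ∈ {-3, 2, 3}; ∂psi/∂q = 4(q - 2)(q + 1)(q + 4) = 0 at q ∈ {-4, -1, 2}.
The Hessian is diagonal: diag(psi_pp, psi_qq). Second derivatives: psi_pp(-3)=360, psi_pp(2)=-60, psi_pp(3)=72; psi_qq(-4)=72, psi_qq(-1)=-36, psi_qq(2)=72.
Saddle points occur where the two diagonal entries have opposite signs: (-3, -1), (2, -4), (2, 2), (3, -1). Count: 4.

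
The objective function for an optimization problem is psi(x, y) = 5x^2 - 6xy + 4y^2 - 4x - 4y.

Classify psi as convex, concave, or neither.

convex

psi is quadratic, so its Hessian is the constant matrix H = [[10, -6], [-6, 8]].
det(H) = 44, tr(H) = 18.
det(H) > 0 and tr(H) > 0, so H is positive definite everywhere: convex.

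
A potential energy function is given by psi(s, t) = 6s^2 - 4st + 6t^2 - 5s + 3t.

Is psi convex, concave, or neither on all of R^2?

psi is quadratic, so its Hessian is the constant matrix H = [[12, -4], [-4, 12]].
det(H) = 128, tr(H) = 24.
det(H) > 0 and tr(H) > 0, so H is positive definite everywhere: convex.

convex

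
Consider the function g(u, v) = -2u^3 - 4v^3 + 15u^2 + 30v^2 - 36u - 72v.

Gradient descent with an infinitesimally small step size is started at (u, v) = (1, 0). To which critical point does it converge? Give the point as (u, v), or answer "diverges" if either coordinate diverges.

(2, 2)

g is separable, so gradient descent decouples: u follows -∂g/∂u, v follows -∂g/∂v.
∂g/∂u = -6(u - 3)(u - 2); at u=1 this is -12, so u increases.
∂g/∂v = -12(v - 3)(v - 2); at v=0 this is -72, so v increases.
u converges to its nearest critical value 2 (a local min of the u-part); v converges to 2. The iterate converges to (2, 2).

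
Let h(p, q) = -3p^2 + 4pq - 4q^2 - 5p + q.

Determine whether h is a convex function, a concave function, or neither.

concave

h is quadratic, so its Hessian is the constant matrix H = [[-6, 4], [4, -8]].
det(H) = 32, tr(H) = -14.
det(H) > 0 and tr(H) < 0, so H is negative definite everywhere: concave.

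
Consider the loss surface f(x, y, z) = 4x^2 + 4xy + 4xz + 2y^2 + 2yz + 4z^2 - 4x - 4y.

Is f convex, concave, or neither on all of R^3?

f is quadratic, so its Hessian is the constant matrix H = [[8, 4, 4], [4, 4, 2], [4, 2, 8]].
Leading principal minors: 8, 16, 96.
All positive ⇒ H ≻ 0 ⇒ convex.

convex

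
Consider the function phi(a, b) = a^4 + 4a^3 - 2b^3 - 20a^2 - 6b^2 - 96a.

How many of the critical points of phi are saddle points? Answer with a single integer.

3

phi separates as a function of a plus a function of b, so ∇phi=0 decouples.
∂phi/∂a = 4(a - 3)(a + 2)(a + 4) = 0 at a ∈ {-4, -2, 3}; ∂phi/∂b = -6b(b + 2) = 0 at b ∈ {-2, 0}.
The Hessian is diagonal: diag(phi_aa, phi_bb). Second derivatives: phi_aa(-4)=56, phi_aa(-2)=-40, phi_aa(3)=140; phi_bb(-2)=12, phi_bb(0)=-12.
Saddle points occur where the two diagonal entries have opposite signs: (-4, 0), (-2, -2), (3, 0). Count: 3.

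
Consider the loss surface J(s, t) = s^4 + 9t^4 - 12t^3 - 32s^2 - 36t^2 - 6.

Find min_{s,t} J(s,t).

J(s,t) separates as P(s) + Q(t) − 6, so its minimum is min P + min Q − 6.
P'(s) = 4s(s - 4)(s + 4) vanishes at s ∈ {-4, 0, 4}; Q'(t) = 36t(t - 2)(t + 1) vanishes at t ∈ {-1, 0, 2}.
Local minima of P (where P''>0): P(-4)=-256, P(4)=-256. Local minima of Q: Q(-1)=-15, Q(2)=-96.
So the global minimum of J is P(-4) + Q(2) − 6 = -256 − 96 − 6 = -358, attained at (-4, 2).

-358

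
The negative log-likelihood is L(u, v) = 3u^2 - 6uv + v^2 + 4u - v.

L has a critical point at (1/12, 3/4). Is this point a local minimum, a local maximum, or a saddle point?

saddle point

The Hessian of L is constant: H = [[6, -6], [-6, 2]].
det(H) = 6·2 − (-6)² = -24.
Since det(H) < 0, H is indefinite and the critical point is a saddle point.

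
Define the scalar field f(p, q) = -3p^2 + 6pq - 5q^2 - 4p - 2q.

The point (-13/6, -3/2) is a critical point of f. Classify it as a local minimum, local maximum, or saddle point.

The Hessian of f is constant: H = [[-6, 6], [6, -10]].
det(H) = (-6)·(-10) − 6² = 24.
det(H) > 0 and tr(H) = -16 < 0, so H is negative definite and the point is a local maximum.

local maximum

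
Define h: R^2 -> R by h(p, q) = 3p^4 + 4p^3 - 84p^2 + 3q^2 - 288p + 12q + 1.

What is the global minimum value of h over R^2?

h(p,q) separates as A(p) + B(q) + 1, so its minimum is min A + min B + 1.
A'(p) = 12(p - 4)(p + 2)(p + 3) vanishes at p ∈ {-3, -2, 4}; B'(q) = 6q + 12 vanishes at q ∈ {-2}.
Local minima of A (where A''>0): A(-3)=243, A(4)=-1472. Local minima of B: B(-2)=-12.
So the global minimum of h is A(4) + B(-2) + 1 = -1472 − 12 + 1 = -1483, attained at (4, -2).

-1483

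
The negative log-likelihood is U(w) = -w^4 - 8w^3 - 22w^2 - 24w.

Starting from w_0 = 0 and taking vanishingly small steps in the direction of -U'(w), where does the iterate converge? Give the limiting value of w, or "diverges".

diverges

U'(w) = -4(w + 1)(w + 2)(w + 3), so U'(0) = -24.
Gradient descent moves in the -U' direction, i.e. w is increasing.
There is no critical point above w=0, and U' keeps the same sign, so the iterate runs off to +∞.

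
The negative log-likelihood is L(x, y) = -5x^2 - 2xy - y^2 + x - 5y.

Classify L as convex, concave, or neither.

concave

L is quadratic, so its Hessian is the constant matrix H = [[-10, -2], [-2, -2]].
det(H) = 16, tr(H) = -12.
det(H) > 0 and tr(H) < 0, so H is negative definite everywhere: concave.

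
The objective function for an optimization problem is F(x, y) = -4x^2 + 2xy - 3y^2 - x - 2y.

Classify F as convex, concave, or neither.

concave

F is quadratic, so its Hessian is the constant matrix H = [[-8, 2], [2, -6]].
det(H) = 44, tr(H) = -14.
det(H) > 0 and tr(H) < 0, so H is negative definite everywhere: concave.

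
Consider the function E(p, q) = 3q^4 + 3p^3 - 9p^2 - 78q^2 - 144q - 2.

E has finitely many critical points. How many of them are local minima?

2

E separates as a function of p plus a function of q, so ∇E=0 decouples.
∂E/∂p = 9p(p - 2) = 0 at p ∈ {0, 2}; ∂E/∂q = 12(q - 4)(q + 1)(q + 3) = 0 at q ∈ {-3, -1, 4}.
The Hessian is diagonal: diag(E_pp, E_qq). Second derivatives: E_pp(0)=-18, E_pp(2)=18; E_qq(-3)=168, E_qq(-1)=-120, E_qq(4)=420.
Local minima occur where both diagonal entries positive: (2, -3), (2, 4). Count: 2.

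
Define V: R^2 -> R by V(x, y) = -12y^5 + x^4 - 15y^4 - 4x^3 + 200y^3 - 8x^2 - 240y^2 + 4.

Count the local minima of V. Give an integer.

4

V separates as a function of x plus a function of y, so ∇V=0 decouples.
∂V/∂x = 4x(x - 4)(x + 1) = 0 at x ∈ {-1, 0, 4}; ∂V/∂y = -60y(y - 2)(y - 1)(y + 4) = 0 at y ∈ {-4, 0, 1, 2}.
The Hessian is diagonal: diag(V_xx, V_yy). Second derivatives: V_xx(-1)=20, V_xx(0)=-16, V_xx(4)=80; V_yy(-4)=7200, V_yy(0)=-480, V_yy(1)=300, V_yy(2)=-720.
Local minima occur where both diagonal entries positive: (-1, -4), (-1, 1), (4, -4), (4, 1). Count: 4.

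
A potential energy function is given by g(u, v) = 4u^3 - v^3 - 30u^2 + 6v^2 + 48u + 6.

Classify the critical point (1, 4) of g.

local maximum

The mixed partial ∂²g/∂u∂v is 0, so the Hessian at any point is diag(g_uu, g_vv) = diag(12(2u - 5), 6(-v + 2)).
At (1, 4): H = diag(-36, -12).
Both eigenvalues are negative, so H is negative definite: a local maximum.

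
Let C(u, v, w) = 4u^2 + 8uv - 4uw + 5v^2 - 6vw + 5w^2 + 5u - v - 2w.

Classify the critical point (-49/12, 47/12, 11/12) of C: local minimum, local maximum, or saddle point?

The Hessian is constant: H = [[8, 8, -4], [8, 10, -6], [-4, -6, 10]].
Leading principal minors: Δ₁ = 8, Δ₂ = 16, Δ₃ = 96.
All leading minors are positive, so H is positive definite: a local minimum.

local minimum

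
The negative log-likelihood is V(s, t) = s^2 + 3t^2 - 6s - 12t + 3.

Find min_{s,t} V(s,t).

V(s,t) separates as P(s) + Q(t) + 3, so its minimum is min P + min Q + 3.
P'(s) = 2s - 6 vanishes at s ∈ {3}; Q'(t) = 6(t - 2) vanishes at t ∈ {2}.
Local minima of P (where P''>0): P(3)=-9. Local minima of Q: Q(2)=-12.
So the global minimum of V is P(3) + Q(2) + 3 = -9 − 12 + 3 = -18, attained at (3, 2).

-18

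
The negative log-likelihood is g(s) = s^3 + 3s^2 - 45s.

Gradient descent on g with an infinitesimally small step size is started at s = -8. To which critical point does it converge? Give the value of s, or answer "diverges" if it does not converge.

diverges

g'(s) = 3(s - 3)(s + 5), so g'(-8) = 99.
Gradient descent moves in the -g' direction, i.e. s is decreasing.
There is no critical point below s=-8, and g' keeps the same sign, so the iterate runs off to −∞.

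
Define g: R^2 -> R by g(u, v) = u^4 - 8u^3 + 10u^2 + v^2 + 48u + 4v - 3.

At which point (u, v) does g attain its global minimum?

(-1, -2)

g(u,v) separates as P(u) + Q(v) − 3, so its minimum is min P + min Q − 3.
P'(u) = 4(u - 4)(u - 3)(u + 1) vanishes at u ∈ {-1, 3, 4}; Q'(v) = 2v + 4 vanishes at v ∈ {-2}.
Local minima of P (where P''>0): P(-1)=-29, P(4)=96. Local minima of Q: Q(-2)=-4.
So the global minimum of g is P(-1) + Q(-2) − 3 = -29 − 4 − 3 = -36, attained at (-1, -2).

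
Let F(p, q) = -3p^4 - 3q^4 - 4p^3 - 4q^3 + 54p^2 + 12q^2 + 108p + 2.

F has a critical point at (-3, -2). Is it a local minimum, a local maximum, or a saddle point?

The mixed partial ∂²F/∂p∂q is 0, so the Hessian at any point is diag(F_pp, F_qq) = diag(12(-3p^2 - 2p + 9), 12(-3q^2 - 2q + 2)).
At (-3, -2): H = diag(-144, -72).
Both eigenvalues are negative, so H is negative definite: a local maximum.

local maximum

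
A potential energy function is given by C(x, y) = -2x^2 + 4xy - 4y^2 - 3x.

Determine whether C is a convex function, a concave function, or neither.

C is quadratic, so its Hessian is the constant matrix H = [[-4, 4], [4, -8]].
det(H) = 16, tr(H) = -12.
det(H) > 0 and tr(H) < 0, so H is negative definite everywhere: concave.

concave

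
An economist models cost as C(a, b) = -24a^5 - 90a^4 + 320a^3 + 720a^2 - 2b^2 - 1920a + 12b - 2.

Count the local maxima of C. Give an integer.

2

C separates as a function of a plus a function of b, so ∇C=0 decouples.
∂C/∂a = -120(a - 2)(a - 1)(a + 2)(a + 4) = 0 at a ∈ {-4, -2, 1, 2}; ∂C/∂b = -4(b - 3) = 0 at b ∈ {3}.
The Hessian is diagonal: diag(C_aa, C_bb). Second derivatives: C_aa(-4)=7200, C_aa(-2)=-2880, C_aa(1)=1800, C_aa(2)=-2880; C_bb(3)=-4.
Local maxima occur where both diagonal entries negative: (-2, 3), (2, 3). Count: 2.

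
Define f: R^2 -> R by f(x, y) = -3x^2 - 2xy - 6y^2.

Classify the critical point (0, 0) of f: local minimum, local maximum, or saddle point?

local maximum

The Hessian of f is constant: H = [[-6, -2], [-2, -12]].
det(H) = (-6)·(-12) − (-2)² = 68.
det(H) > 0 and tr(H) = -18 < 0, so H is negative definite and the point is a local maximum.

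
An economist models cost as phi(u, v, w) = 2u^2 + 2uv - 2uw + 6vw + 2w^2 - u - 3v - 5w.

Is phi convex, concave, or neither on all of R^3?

neither

phi is quadratic, so its Hessian is the constant matrix H = [[4, 2, -2], [2, 0, 6], [-2, 6, 4]].
Leading principal minors: 4, -4, -208.
Neither pattern holds ⇒ H is indefinite ⇒ neither convex nor concave.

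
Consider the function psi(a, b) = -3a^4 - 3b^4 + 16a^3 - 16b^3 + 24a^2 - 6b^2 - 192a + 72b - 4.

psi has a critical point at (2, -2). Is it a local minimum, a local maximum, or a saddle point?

local minimum

The mixed partial ∂²psi/∂a∂b is 0, so the Hessian at any point is diag(psi_aa, psi_bb) = diag(12(-3a^2 + 8a + 4), -12(3b^2 + 8b + 1)).
At (2, -2): H = diag(96, 36).
Both eigenvalues are positive, so H is positive definite: a local minimum.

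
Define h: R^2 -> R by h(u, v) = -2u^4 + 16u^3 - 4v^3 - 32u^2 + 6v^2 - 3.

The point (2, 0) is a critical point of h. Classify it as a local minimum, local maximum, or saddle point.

The mixed partial ∂²h/∂u∂v is 0, so the Hessian at any point is diag(h_uu, h_vv) = diag(8(-3u^2 + 12u - 8), 12(-2v + 1)).
At (2, 0): H = diag(32, 12).
Both eigenvalues are positive, so H is positive definite: a local minimum.

local minimum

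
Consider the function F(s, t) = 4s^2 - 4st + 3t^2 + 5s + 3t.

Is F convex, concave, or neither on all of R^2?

F is quadratic, so its Hessian is the constant matrix H = [[8, -4], [-4, 6]].
det(H) = 32, tr(H) = 14.
det(H) > 0 and tr(H) > 0, so H is positive definite everywhere: convex.

convex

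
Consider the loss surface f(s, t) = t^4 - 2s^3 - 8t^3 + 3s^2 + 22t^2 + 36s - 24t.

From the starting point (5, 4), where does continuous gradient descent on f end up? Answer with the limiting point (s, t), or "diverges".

diverges

f is separable, so gradient descent decouples: s follows -∂f/∂s, t follows -∂f/∂t.
∂f/∂s = -6(s - 3)(s + 2); at s=5 this is -84, so s increases.
∂f/∂t = 4(t - 3)(t - 2)(t - 1); at t=4 this is 24, so t decreases.
The s-coordinate has no critical point in that direction and runs off to infinity.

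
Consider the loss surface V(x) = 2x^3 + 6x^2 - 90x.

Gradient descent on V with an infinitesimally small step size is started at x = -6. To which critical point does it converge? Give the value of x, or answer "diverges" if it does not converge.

diverges

V'(x) = 6(x - 3)(x + 5), so V'(-6) = 54.
Gradient descent moves in the -V' direction, i.e. x is decreasing.
There is no critical point below x=-6, and V' keeps the same sign, so the iterate runs off to −∞.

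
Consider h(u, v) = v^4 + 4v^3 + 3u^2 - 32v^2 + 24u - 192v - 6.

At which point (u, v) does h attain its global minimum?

h(u,v) separates as P(u) + Q(v) − 6, so its minimum is min P + min Q − 6.
P'(u) = 6u + 24 vanishes at u ∈ {-4}; Q'(v) = 4(v - 4)(v + 3)(v + 4) vanishes at v ∈ {-4, -3, 4}.
Local minima of P (where P''>0): P(-4)=-48. Local minima of Q: Q(-4)=256, Q(4)=-768.
So the global minimum of h is P(-4) + Q(4) − 6 = -48 − 768 − 6 = -822, attained at (-4, 4).

(-4, 4)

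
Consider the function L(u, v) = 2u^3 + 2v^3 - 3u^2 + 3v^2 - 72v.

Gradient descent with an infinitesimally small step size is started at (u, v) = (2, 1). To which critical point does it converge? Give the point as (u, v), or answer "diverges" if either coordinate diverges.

L is separable, so gradient descent decouples: u follows -∂L/∂u, v follows -∂L/∂v.
∂L/∂u = 6u(u - 1); at u=2 this is 12, so u decreases.
∂L/∂v = 6(v - 3)(v + 4); at v=1 this is -60, so v increases.
u converges to its nearest critical value 1 (a local min of the u-part); v converges to 3. The iterate converges to (1, 3).

(1, 3)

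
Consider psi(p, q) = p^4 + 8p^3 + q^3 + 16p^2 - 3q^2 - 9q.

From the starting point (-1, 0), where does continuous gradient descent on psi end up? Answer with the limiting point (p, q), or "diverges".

(0, 3)

psi is separable, so gradient descent decouples: p follows -∂psi/∂p, q follows -∂psi/∂q.
∂psi/∂p = 4p(p + 2)(p + 4); at p=-1 this is -12, so p increases.
∂psi/∂q = 3(q - 3)(q + 1); at q=0 this is -9, so q increases.
p converges to its nearest critical value 0 (a local min of the p-part); q converges to 3. The iterate converges to (0, 3).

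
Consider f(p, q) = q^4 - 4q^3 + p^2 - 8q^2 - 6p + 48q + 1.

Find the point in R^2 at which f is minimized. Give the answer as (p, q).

(3, -2)

f(p,q) separates as A(p) + B(q) + 1, so its minimum is min A + min B + 1.
A'(p) = 2p - 6 vanishes at p ∈ {3}; B'(q) = 4(q - 3)(q - 2)(q + 2) vanishes at q ∈ {-2, 2, 3}.
Local minima of A (where A''>0): A(3)=-9. Local minima of B: B(-2)=-80, B(3)=45.
So the global minimum of f is A(3) + B(-2) + 1 = -9 − 80 + 1 = -88, attained at (3, -2).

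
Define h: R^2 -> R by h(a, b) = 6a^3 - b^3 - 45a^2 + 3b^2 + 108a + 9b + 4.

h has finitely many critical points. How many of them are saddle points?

h separates as a function of a plus a function of b, so ∇h=0 decouples.
∂h/∂a = 18(a - 3)(a - 2) = 0 at a ∈ {2, 3}; ∂h/∂b = -3(b - 3)(b + 1) = 0 at b ∈ {-1, 3}.
The Hessian is diagonal: diag(h_aa, h_bb). Second derivatives: h_aa(2)=-18, h_aa(3)=18; h_bb(-1)=12, h_bb(3)=-12.
Saddle points occur where the two diagonal entries have opposite signs: (2, -1), (3, 3). Count: 2.

2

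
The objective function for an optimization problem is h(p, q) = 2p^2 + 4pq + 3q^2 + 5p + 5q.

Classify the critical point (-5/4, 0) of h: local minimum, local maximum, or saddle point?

local minimum

The Hessian of h is constant: H = [[4, 4], [4, 6]].
det(H) = 4·6 − 4² = 8.
det(H) > 0 and tr(H) = 10 > 0, so H is positive definite and the point is a local minimum.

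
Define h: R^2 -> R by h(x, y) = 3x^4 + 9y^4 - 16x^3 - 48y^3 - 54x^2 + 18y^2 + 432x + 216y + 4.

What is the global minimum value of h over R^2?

h(x,y) separates as P(x) + Q(y) + 4, so its minimum is min P + min Q + 4.
P'(x) = 12(x - 4)(x - 3)(x + 3) vanishes at x ∈ {-3, 3, 4}; Q'(y) = 36(y - 3)(y - 2)(y + 1) vanishes at y ∈ {-1, 2, 3}.
Local minima of P (where P''>0): P(-3)=-1107, P(4)=608. Local minima of Q: Q(-1)=-141, Q(3)=243.
So the global minimum of h is P(-3) + Q(-1) + 4 = -1107 − 141 + 4 = -1244, attained at (-3, -1).

-1244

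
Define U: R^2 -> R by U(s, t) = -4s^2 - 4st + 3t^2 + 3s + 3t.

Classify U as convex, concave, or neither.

U is quadratic, so its Hessian is the constant matrix H = [[-8, -4], [-4, 6]].
det(H) = -64, tr(H) = -2.
det(H) < 0, so H is indefinite: neither convex nor concave.

neither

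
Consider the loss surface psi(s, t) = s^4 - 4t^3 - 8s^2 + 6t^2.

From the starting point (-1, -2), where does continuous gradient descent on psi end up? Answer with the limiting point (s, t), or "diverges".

psi is separable, so gradient descent decouples: s follows -∂psi/∂s, t follows -∂psi/∂t.
∂psi/∂s = 4s(s - 2)(s + 2); at s=-1 this is 12, so s decreases.
∂psi/∂t = -12t(t - 1); at t=-2 this is -72, so t increases.
s converges to its nearest critical value -2 (a local min of the s-part); t converges to 0. The iterate converges to (-2, 0).

(-2, 0)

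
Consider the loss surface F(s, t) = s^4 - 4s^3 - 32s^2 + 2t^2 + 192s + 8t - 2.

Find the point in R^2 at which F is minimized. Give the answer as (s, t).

(-4, -2)

F(s,t) separates as P(s) + Q(t) − 2, so its minimum is min P + min Q − 2.
P'(s) = 4(s - 4)(s - 3)(s + 4) vanishes at s ∈ {-4, 3, 4}; Q'(t) = 4(t + 2) vanishes at t ∈ {-2}.
Local minima of P (where P''>0): P(-4)=-768, P(4)=256. Local minima of Q: Q(-2)=-8.
So the global minimum of F is P(-4) + Q(-2) − 2 = -768 − 8 − 2 = -778, attained at (-4, -2).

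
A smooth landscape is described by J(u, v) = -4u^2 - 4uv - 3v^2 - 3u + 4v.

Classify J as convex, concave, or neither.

concave

J is quadratic, so its Hessian is the constant matrix H = [[-8, -4], [-4, -6]].
det(H) = 32, tr(H) = -14.
det(H) > 0 and tr(H) < 0, so H is negative definite everywhere: concave.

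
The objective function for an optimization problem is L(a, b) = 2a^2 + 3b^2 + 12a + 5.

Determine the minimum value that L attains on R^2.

L(a,b) separates as P(a) + Q(b) + 5, so its minimum is min P + min Q + 5.
P'(a) = 4a + 12 vanishes at a ∈ {-3}; Q'(b) = 6b vanishes at b ∈ {0}.
Local minima of P (where P''>0): P(-3)=-18. Local minima of Q: Q(0)=0.
So the global minimum of L is P(-3) + Q(0) + 5 = -18 + 0 + 5 = -13, attained at (-3, 0).

-13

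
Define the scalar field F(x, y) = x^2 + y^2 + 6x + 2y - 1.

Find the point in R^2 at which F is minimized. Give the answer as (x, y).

(-3, -1)

F(x,y) separates as P(x) + Q(y) − 1, so its minimum is min P + min Q − 1.
P'(x) = 2x + 6 vanishes at x ∈ {-3}; Q'(y) = 2y + 2 vanishes at y ∈ {-1}.
Local minima of P (where P''>0): P(-3)=-9. Local minima of Q: Q(-1)=-1.
So the global minimum of F is P(-3) + Q(-1) − 1 = -9 − 1 − 1 = -11, attained at (-3, -1).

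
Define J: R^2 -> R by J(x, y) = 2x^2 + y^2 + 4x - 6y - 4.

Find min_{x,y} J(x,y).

J(x,y) separates as P(x) + Q(y) − 4, so its minimum is min P + min Q − 4.
P'(x) = 4x + 4 vanishes at x ∈ {-1}; Q'(y) = 2y - 6 vanishes at y ∈ {3}.
Local minima of P (where P''>0): P(-1)=-2. Local minima of Q: Q(3)=-9.
So the global minimum of J is P(-1) + Q(3) − 4 = -2 − 9 − 4 = -15, attained at (-1, 3).

-15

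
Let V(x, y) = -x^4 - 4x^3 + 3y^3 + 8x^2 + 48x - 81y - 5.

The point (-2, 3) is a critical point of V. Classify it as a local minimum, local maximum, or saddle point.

local minimum

The mixed partial ∂²V/∂x∂y is 0, so the Hessian at any point is diag(V_xx, V_yy) = diag(4(-3x^2 - 6x + 4), 18y).
At (-2, 3): H = diag(16, 54).
Both eigenvalues are positive, so H is positive definite: a local minimum.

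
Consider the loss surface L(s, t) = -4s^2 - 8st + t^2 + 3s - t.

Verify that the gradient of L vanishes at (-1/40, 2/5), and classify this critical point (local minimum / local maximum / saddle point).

saddle point

∇L = (-8s - 8t + 3, -8s + 2t - 1); substituting (-1/40, 2/5) gives ∇L = (0, 0), so (-1/40, 2/5) is indeed a critical point.
The Hessian of L is constant: H = [[-8, -8], [-8, 2]].
det(H) = (-8)·2 − (-8)² = -80.
Since det(H) < 0, H is indefinite and the critical point is a saddle point.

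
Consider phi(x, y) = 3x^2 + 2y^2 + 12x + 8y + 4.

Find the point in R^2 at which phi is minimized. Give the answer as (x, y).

phi(x,y) separates as P(x) + Q(y) + 4, so its minimum is min P + min Q + 4.
P'(x) = 6x + 12 vanishes at x ∈ {-2}; Q'(y) = 4y + 8 vanishes at y ∈ {-2}.
Local minima of P (where P''>0): P(-2)=-12. Local minima of Q: Q(-2)=-8.
So the global minimum of phi is P(-2) + Q(-2) + 4 = -12 − 8 + 4 = -16, attained at (-2, -2).

(-2, -2)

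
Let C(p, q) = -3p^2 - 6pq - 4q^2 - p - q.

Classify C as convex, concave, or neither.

C is quadratic, so its Hessian is the constant matrix H = [[-6, -6], [-6, -8]].
det(H) = 12, tr(H) = -14.
det(H) > 0 and tr(H) < 0, so H is negative definite everywhere: concave.

concave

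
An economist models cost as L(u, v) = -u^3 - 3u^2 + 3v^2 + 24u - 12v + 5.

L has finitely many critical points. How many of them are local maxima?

L separates as a function of u plus a function of v, so ∇L=0 decouples.
∂L/∂u = -3(u - 2)(u + 4) = 0 at u ∈ {-4, 2}; ∂L/∂v = 6(v - 2) = 0 at v ∈ {2}.
The Hessian is diagonal: diag(L_uu, L_vv). Second derivatives: L_uu(-4)=18, L_uu(2)=-18; L_vv(2)=6.
Local maxima occur where both diagonal entries negative: none. Count: 0.

0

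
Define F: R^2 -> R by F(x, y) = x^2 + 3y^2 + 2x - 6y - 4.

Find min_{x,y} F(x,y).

-8

F(x,y) separates as P(x) + Q(y) − 4, so its minimum is min P + min Q − 4.
P'(x) = 2x + 2 vanishes at x ∈ {-1}; Q'(y) = 6y - 6 vanishes at y ∈ {1}.
Local minima of P (where P''>0): P(-1)=-1. Local minima of Q: Q(1)=-3.
So the global minimum of F is P(-1) + Q(1) − 4 = -1 − 3 − 4 = -8, attained at (-1, 1).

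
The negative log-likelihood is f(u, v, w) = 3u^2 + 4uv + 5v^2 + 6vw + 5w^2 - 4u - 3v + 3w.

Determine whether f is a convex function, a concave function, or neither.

f is quadratic, so its Hessian is the constant matrix H = [[6, 4, 0], [4, 10, 6], [0, 6, 10]].
Leading principal minors: 6, 44, 224.
All positive ⇒ H ≻ 0 ⇒ convex.

convex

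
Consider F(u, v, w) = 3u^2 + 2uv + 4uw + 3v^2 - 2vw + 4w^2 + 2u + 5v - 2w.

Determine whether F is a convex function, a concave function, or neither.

convex

F is quadratic, so its Hessian is the constant matrix H = [[6, 2, 4], [2, 6, -2], [4, -2, 8]].
Leading principal minors: 6, 32, 104.
All positive ⇒ H ≻ 0 ⇒ convex.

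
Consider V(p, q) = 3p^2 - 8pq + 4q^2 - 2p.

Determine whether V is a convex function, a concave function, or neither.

neither

V is quadratic, so its Hessian is the constant matrix H = [[6, -8], [-8, 8]].
det(H) = -16, tr(H) = 14.
det(H) < 0, so H is indefinite: neither convex nor concave.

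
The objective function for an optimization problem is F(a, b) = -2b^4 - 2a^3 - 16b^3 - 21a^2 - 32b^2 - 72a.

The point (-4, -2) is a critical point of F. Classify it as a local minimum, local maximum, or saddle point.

local minimum

The mixed partial ∂²F/∂a∂b is 0, so the Hessian at any point is diag(F_aa, F_bb) = diag(-6(2a + 7), -8(3b^2 + 12b + 8)).
At (-4, -2): H = diag(6, 32).
Both eigenvalues are positive, so H is positive definite: a local minimum.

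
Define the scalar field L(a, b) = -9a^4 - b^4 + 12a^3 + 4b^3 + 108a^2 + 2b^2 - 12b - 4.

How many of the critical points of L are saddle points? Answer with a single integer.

L separates as a function of a plus a function of b, so ∇L=0 decouples.
∂L/∂a = -36a(a - 3)(a + 2) = 0 at a ∈ {-2, 0, 3}; ∂L/∂b = -4(b - 3)(b - 1)(b + 1) = 0 at b ∈ {-1, 1, 3}.
The Hessian is diagonal: diag(L_aa, L_bb). Second derivatives: L_aa(-2)=-360, L_aa(0)=216, L_aa(3)=-540; L_bb(-1)=-32, L_bb(1)=16, L_bb(3)=-32.
Saddle points occur where the two diagonal entries have opposite signs: (-2, 1), (0, -1), (0, 3), (3, 1). Count: 4.

4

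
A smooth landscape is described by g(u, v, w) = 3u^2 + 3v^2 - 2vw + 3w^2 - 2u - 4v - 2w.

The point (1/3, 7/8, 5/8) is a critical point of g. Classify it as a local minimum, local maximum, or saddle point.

The Hessian is constant: H = [[6, 0, 0], [0, 6, -2], [0, -2, 6]].
Leading principal minors: Δ₁ = 6, Δ₂ = 36, Δ₃ = 192.
All leading minors are positive, so H is positive definite: a local minimum.

local minimum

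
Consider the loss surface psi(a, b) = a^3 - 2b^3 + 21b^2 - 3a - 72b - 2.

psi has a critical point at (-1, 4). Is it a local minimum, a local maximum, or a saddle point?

local maximum

The mixed partial ∂²psi/∂a∂b is 0, so the Hessian at any point is diag(psi_aa, psi_bb) = diag(6a, 6(-2b + 7)).
At (-1, 4): H = diag(-6, -6).
Both eigenvalues are negative, so H is negative definite: a local maximum.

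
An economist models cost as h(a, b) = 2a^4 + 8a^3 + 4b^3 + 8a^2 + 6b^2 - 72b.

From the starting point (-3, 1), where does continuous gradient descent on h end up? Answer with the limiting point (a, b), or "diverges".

h is separable, so gradient descent decouples: a follows -∂h/∂a, b follows -∂h/∂b.
∂h/∂a = 8a(a + 1)(a + 2); at a=-3 this is -48, so a increases.
∂h/∂b = 12(b - 2)(b + 3); at b=1 this is -48, so b increases.
a converges to its nearest critical value -2 (a local min of the a-part); b converges to 2. The iterate converges to (-2, 2).

(-2, 2)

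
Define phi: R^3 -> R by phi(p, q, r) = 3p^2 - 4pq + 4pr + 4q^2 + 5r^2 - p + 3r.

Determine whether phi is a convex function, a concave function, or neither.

phi is quadratic, so its Hessian is the constant matrix H = [[6, -4, 4], [-4, 8, 0], [4, 0, 10]].
Leading principal minors: 6, 32, 192.
All positive ⇒ H ≻ 0 ⇒ convex.

convex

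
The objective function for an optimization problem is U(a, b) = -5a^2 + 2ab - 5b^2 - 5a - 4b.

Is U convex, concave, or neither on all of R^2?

U is quadratic, so its Hessian is the constant matrix H = [[-10, 2], [2, -10]].
det(H) = 96, tr(H) = -20.
det(H) > 0 and tr(H) < 0, so H is negative definite everywhere: concave.

concave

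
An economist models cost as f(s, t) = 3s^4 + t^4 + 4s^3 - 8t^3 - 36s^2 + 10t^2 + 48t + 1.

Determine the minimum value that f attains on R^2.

f(s,t) separates as P(s) + Q(t) + 1, so its minimum is min P + min Q + 1.
P'(s) = 12s(s - 2)(s + 3) vanishes at s ∈ {-3, 0, 2}; Q'(t) = 4(t - 4)(t - 3)(t + 1) vanishes at t ∈ {-1, 3, 4}.
Local minima of P (where P''>0): P(-3)=-189, P(2)=-64. Local minima of Q: Q(-1)=-29, Q(4)=96.
So the global minimum of f is P(-3) + Q(-1) + 1 = -189 − 29 + 1 = -217, attained at (-3, -1).

-217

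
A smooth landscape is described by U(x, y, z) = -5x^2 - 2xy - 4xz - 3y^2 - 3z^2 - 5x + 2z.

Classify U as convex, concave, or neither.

U is quadratic, so its Hessian is the constant matrix H = [[-10, -2, -4], [-2, -6, 0], [-4, 0, -6]].
Leading principal minors: -10, 56, -240.
Signs alternate −, +, − ⇒ H ≺ 0 ⇒ concave.

concave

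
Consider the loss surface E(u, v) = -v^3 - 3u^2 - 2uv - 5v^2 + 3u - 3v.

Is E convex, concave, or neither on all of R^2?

neither

The term -v^3 is cubic, so the Hessian is not constant.
∂²E/∂v² = -6v - 10, which takes both signs as v varies (negative for sufficiently large v). A diagonal entry of the Hessian changing sign means the Hessian is neither positive- nor negative-semidefinite on all of R^2.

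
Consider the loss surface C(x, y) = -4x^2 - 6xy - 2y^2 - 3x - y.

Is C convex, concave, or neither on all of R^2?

C is quadratic, so its Hessian is the constant matrix H = [[-8, -6], [-6, -4]].
det(H) = -4, tr(H) = -12.
det(H) < 0, so H is indefinite: neither convex nor concave.

neither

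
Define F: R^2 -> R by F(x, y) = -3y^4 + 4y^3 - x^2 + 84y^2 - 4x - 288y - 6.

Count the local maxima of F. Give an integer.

F separates as a function of x plus a function of y, so ∇F=0 decouples.
∂F/∂x = -2(x + 2) = 0 at x ∈ {-2}; ∂F/∂y = -12(y - 3)(y - 2)(y + 4) = 0 at y ∈ {-4, 2, 3}.
The Hessian is diagonal: diag(F_xx, F_yy). Second derivatives: F_xx(-2)=-2; F_yy(-4)=-504, F_yy(2)=72, F_yy(3)=-84.
Local maxima occur where both diagonal entries negative: (-2, -4), (-2, 3). Count: 2.

2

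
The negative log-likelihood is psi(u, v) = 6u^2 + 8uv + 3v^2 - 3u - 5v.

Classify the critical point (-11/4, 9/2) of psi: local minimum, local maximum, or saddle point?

The Hessian of psi is constant: H = [[12, 8], [8, 6]].
det(H) = 12·6 − 8² = 8.
det(H) > 0 and tr(H) = 18 > 0, so H is positive definite and the point is a local minimum.

local minimum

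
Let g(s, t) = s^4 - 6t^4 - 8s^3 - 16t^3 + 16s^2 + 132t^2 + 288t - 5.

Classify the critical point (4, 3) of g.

The mixed partial ∂²g/∂s∂t is 0, so the Hessian at any point is diag(g_ss, g_tt) = diag(4(3s^2 - 12s + 8), 24(-3t^2 - 4t + 11)).
At (4, 3): H = diag(32, -672).
The eigenvalues have opposite signs, so H is indefinite: a saddle point.

saddle point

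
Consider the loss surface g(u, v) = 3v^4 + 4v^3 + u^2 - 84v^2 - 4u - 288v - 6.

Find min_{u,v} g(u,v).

g(u,v) separates as P(u) + Q(v) − 6, so its minimum is min P + min Q − 6.
P'(u) = 2u - 4 vanishes at u ∈ {2}; Q'(v) = 12(v - 4)(v + 2)(v + 3) vanishes at v ∈ {-3, -2, 4}.
Local minima of P (where P''>0): P(2)=-4. Local minima of Q: Q(-3)=243, Q(4)=-1472.
So the global minimum of g is P(2) + Q(4) − 6 = -4 − 1472 − 6 = -1482, attained at (2, 4).

-1482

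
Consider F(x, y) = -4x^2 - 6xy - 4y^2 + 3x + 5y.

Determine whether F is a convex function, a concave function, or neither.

F is quadratic, so its Hessian is the constant matrix H = [[-8, -6], [-6, -8]].
det(H) = 28, tr(H) = -16.
det(H) > 0 and tr(H) < 0, so H is negative definite everywhere: concave.

concave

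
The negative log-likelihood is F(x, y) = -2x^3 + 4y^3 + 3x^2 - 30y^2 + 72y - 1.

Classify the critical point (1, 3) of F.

The mixed partial ∂²F/∂x∂y is 0, so the Hessian at any point is diag(F_xx, F_yy) = diag(6(-2x + 1), 12(2y - 5)).
At (1, 3): H = diag(-6, 12).
The eigenvalues have opposite signs, so H is indefinite: a saddle point.

saddle point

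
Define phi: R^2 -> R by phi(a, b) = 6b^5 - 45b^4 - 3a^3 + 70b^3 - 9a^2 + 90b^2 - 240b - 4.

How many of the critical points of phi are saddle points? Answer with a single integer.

phi separates as a function of a plus a function of b, so ∇phi=0 decouples.
∂phi/∂a = -9a(a + 2) = 0 at a ∈ {-2, 0}; ∂phi/∂b = 30(b - 4)(b - 2)(b - 1)(b + 1) = 0 at b ∈ {-1, 1, 2, 4}.
The Hessian is diagonal: diag(phi_aa, phi_bb). Second derivatives: phi_aa(-2)=18, phi_aa(0)=-18; phi_bb(-1)=-900, phi_bb(1)=180, phi_bb(2)=-180, phi_bb(4)=900.
Saddle points occur where the two diagonal entries have opposite signs: (-2, -1), (-2, 2), (0, 1), (0, 4). Count: 4.

4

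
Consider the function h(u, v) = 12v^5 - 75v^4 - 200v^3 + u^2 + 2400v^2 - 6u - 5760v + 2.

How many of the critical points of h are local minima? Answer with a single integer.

2

h separates as a function of u plus a function of v, so ∇h=0 decouples.
∂h/∂u = 2(u - 3) = 0 at u ∈ {3}; ∂h/∂v = 60(v - 4)(v - 3)(v - 2)(v + 4) = 0 at v ∈ {-4, 2, 3, 4}.
The Hessian is diagonal: diag(h_uu, h_vv). Second derivatives: h_uu(3)=2; h_vv(-4)=-20160, h_vv(2)=720, h_vv(3)=-420, h_vv(4)=960.
Local minima occur where both diagonal entries positive: (3, 2), (3, 4). Count: 2.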